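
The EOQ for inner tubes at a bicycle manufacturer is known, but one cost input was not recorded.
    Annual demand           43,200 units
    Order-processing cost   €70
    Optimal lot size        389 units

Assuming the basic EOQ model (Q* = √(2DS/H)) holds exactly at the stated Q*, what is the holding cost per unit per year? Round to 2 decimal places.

EOQ relation: Q² = 2DS/H, so rearrange for the unknown.
H = 2DS / Q² = 2 × 43,200 × 70 / 389² = 39.9680

€39.97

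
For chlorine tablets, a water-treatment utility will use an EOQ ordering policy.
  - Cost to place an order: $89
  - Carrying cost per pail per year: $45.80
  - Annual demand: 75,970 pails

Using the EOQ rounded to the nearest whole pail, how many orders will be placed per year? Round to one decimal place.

139.9 orders per year

Q* = √(2·D·S / H) = √(2·75,970·89 / 45.8) = √295,254.6 ≈ 543.37 → Q = 543
N = D/Q = 75,970/543 ≈ 139.908 orders/yr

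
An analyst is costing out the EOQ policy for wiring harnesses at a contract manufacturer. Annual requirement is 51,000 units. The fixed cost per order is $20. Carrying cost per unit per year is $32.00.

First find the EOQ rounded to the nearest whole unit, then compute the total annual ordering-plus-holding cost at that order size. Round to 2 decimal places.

$8,079.62

Q* = √(2·D·S / H) = √(2·51,000·20 / 32) = √63,750.0 ≈ 252.49 → Q = 252 units
Orders/yr = 51,000/252 = 202.381; ordering cost = 202.381 × $20 = $4,047.62
Average inventory = 252/2 = 126; holding cost = 126 × $32 = $4,032.00
Total = $4,047.62 + $4,032.00 = $8,079.62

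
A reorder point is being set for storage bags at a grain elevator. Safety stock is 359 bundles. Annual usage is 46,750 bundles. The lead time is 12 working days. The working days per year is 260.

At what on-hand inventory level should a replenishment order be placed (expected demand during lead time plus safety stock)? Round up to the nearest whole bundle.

2,517 bundles

Daily demand d = 46,750 / 260 = 179.808 bundles/day
Demand during lead time = 179.808 × 12 = 2,157.69
Reorder point = 2,157.69 + 359 = 2,516.69 → round up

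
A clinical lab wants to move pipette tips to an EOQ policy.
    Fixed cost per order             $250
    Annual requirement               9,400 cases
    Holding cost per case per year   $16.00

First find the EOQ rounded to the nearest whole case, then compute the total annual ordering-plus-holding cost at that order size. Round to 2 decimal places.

$8,671.79

Q* = √(2·D·S / H) = √(2·9,400·250 / 16) = √293,750.0 ≈ 541.99 → Q = 542 cases
Annual ordering cost = (D/Q)·S = (9,400/542) × 250 = $4,335.79
Annual holding cost  = (Q/2)·H = (542/2) × 16 = $4,336.00
Total = $4,335.79 + $4,336.00 = $8,671.79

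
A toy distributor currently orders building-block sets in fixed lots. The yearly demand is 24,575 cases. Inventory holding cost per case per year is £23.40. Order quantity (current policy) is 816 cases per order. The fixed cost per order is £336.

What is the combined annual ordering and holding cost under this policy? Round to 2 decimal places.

£19,666.32

Ordering: D/Q × S = 24,575/816 × £336 = £10,119.12
Holding:  Q/2 × H = 816/2 × £23.4 = £9,547.20
Total = £10,119.12 + £9,547.20 = £19,666.32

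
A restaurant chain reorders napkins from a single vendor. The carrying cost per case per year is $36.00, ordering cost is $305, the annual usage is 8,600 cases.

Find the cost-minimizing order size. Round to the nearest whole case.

382 cases

2DS/H = 2·8,600·305/36 = 145,722.22
EOQ = √145,722.22 ≈ 381.74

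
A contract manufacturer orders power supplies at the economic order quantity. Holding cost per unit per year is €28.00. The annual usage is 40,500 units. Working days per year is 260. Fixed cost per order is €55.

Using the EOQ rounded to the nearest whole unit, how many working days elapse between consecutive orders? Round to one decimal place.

Optimal lot size Q* = (2 × 40,500 × €55 / €28)^½ ≈ 398.88 → Q = 399 units
Days between orders = 260 / (D/Q) = 260 / 101.504 ≈ 2.561

2.6 days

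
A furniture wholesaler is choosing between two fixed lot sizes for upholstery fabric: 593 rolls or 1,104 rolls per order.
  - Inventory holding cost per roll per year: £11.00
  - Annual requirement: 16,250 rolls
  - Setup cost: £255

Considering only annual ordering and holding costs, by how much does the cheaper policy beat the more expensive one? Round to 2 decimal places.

For each Q, cost = (D/Q)·S + (Q/2)·H.
TC(593) = (16,250/593)×255 + (593/2)×11 = £10,249.27
TC(1,104) = (16,250/1,104)×255 + (1,104/2)×11 = £9,825.40
Cheaper: Q = 1,104.  Difference = £423.88

£423.88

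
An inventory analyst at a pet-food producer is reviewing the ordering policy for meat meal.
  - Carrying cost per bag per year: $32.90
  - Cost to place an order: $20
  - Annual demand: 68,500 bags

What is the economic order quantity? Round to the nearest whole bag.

2DS/H = 2·68,500·20/32.9 = 83,282.67
EOQ = √83,282.67 ≈ 288.59

289 bags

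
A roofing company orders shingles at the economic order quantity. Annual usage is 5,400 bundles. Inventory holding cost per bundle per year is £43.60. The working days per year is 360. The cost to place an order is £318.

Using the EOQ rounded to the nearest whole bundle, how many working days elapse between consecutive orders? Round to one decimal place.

EOQ = √(2DS/H) = √(2 × 5,400 × 318 / 43.6)
    = √(78,770.64) ≈ 280.66 → Q = 281 bundles
T = Q/D × 360 days = 281/5,400 × 360 = 18.733 days

18.7 days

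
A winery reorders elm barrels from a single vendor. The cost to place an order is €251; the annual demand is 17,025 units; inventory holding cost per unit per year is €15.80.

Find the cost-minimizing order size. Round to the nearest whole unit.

735 units

Q* = √(2·D·S / H) = √(2·17,025·251 / 15.8) = √540,920.9 ≈ 735.47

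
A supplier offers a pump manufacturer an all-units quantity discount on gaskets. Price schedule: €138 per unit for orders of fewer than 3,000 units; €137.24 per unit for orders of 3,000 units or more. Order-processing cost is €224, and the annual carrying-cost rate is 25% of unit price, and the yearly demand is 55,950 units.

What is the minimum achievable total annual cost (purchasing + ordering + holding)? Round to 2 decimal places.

H₁ = 25%×€138 = €34.5000;  H₂ = 25%×€137.24 = €34.3100
EOQ₁ = √(2×55,950×224/34.5000) = 852.37  (< 3,000, feasible at tier 1)
EOQ₂ = √(2×55,950×224/34.3100) = 854.73  (< 3,000 → use Q = 3,000 at tier-2 price)
TC(tier 1 (EOQ₁), Q≈852.4) = €7,750,506.86
TC(tier 2, Q≈3,000.0) = €7,734,220.60
Minimum at tier 2: €7,734,220.60

€7,734,220.60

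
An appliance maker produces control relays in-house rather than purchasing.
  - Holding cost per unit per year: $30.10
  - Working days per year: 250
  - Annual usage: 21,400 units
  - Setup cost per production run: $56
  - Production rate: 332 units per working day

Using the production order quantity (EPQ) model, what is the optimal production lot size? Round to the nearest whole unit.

328 units

d = 21,400/250 = 85.6000 units/day;  effective holding cost H(1 − d/p) = 30.1·(1 − 85.6000/332) = 22.33928
Q* = √(2DS / H_eff) = √(2·21,400·56 / 22.33928) ≈ 327.55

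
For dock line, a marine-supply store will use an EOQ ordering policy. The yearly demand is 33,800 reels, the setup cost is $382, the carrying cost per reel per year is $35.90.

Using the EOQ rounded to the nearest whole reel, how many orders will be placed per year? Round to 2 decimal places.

2DS/H = 2·33,800·382/35.9 = 719,309.19
EOQ = √719,309.19 ≈ 848.12 → Q = 848
Orders per year = D/Q = 33,800 / 848 = 39.858

39.86 orders per year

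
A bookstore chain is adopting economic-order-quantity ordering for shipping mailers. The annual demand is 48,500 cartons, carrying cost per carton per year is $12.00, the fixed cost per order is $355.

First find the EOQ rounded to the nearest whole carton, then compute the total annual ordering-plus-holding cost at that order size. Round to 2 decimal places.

$20,327.81

Q* = √(2·D·S / H) = √(2·48,500·355 / 12) = √2,869,583.3 ≈ 1,693.98 → Q = 1,694 cartons
Orders/yr = 48,500/1,694 = 28.630; ordering cost = 28.630 × $355 = $10,163.81
Average inventory = 1,694/2 = 847; holding cost = 847 × $12 = $10,164.00
Total = $10,163.81 + $10,164.00 = $20,327.81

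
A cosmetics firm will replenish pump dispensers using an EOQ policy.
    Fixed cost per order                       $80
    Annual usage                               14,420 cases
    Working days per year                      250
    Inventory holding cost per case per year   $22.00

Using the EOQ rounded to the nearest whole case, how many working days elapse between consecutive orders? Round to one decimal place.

5.6 days

2DS/H = 2·14,420·80/22 = 104,872.73
EOQ = √104,872.73 ≈ 323.84 → Q = 324 cases
T = Q/D × 250 days = 324/14,420 × 250 = 5.617 days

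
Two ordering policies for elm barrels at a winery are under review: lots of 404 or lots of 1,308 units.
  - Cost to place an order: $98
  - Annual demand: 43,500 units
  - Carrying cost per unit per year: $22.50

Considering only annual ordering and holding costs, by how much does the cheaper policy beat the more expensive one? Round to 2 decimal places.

$2,877.19

Annual cost at Q: ordering D·S/Q plus holding Q·H/2.
TC(404) = (43,500/404)×98 + (404/2)×22.5 = $15,096.98
TC(1,308) = (43,500/1,308)×98 + (1,308/2)×22.5 = $17,974.17
|ΔTC| = |$15,096.98 − $17,974.17| = $2,877.19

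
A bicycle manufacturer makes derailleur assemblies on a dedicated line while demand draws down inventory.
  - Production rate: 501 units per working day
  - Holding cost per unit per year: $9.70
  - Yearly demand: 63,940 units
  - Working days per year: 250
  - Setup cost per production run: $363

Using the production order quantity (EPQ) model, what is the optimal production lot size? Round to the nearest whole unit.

3,127 units

d = 63,940/250 = 255.7600 units/day;  effective holding cost H(1 − d/p) = 9.7·(1 − 255.7600/501) = 4.74816
Q* = √(2DS / H_eff) = √(2·63,940·363 / 4.74816) ≈ 3,126.74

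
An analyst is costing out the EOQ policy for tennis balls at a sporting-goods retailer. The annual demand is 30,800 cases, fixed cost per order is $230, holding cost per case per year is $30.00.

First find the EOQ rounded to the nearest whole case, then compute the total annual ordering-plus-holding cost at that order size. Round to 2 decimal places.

$20,616.50

Q* = √(2·D·S / H) = √(2·30,800·230 / 30) = √472,266.7 ≈ 687.22 → Q = 687 cases
Annual ordering cost = (D/Q)·S = (30,800/687) × 230 = $10,311.50
Annual holding cost  = (Q/2)·H = (687/2) × 30 = $10,305.00
Total = $10,311.50 + $10,305.00 = $20,616.50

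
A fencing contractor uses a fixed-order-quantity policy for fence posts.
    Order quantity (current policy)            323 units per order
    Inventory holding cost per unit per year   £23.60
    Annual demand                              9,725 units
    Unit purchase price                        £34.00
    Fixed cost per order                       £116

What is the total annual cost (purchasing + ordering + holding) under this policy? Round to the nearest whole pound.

£337,954

Ordering: D/Q × S = 9,725/323 × £116 = £3,492.57
Holding:  Q/2 × H = 323/2 × £23.6 = £3,811.40
Purchase cost = D·C = 9,725 × 34 = £330,650.00
Total = £3,492.57 + £3,811.40 + £330,650.00 = £337,953.97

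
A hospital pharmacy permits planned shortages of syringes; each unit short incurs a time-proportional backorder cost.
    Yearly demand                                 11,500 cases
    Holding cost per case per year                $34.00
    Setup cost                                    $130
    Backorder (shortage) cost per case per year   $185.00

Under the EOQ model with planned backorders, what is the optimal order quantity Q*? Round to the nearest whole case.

Q* = √(2DS/H) · √((H + b)/b)
   = √(2 × 11,500 × 130 / 34) · √((34 + 185) / 185)
   = 296.549 × 1.0880 ≈ 322.65

323 cases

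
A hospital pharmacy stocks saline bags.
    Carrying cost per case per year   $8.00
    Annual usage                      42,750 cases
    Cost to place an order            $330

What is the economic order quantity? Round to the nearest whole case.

Optimal lot size Q* = (2 × 42,750 × $330 / $8)^½ ≈ 1,878.00

1,878 cases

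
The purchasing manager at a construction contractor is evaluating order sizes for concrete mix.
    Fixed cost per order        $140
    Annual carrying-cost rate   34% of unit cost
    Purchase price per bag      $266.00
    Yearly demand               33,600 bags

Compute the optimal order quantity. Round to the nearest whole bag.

323 bags

H = i·C = 0.34 × $266 = $90.4400 per bag-year
EOQ = √(2DS/H) = √(2 × 33,600 × 140 / 90.44)
    = √(104,024.77) ≈ 322.53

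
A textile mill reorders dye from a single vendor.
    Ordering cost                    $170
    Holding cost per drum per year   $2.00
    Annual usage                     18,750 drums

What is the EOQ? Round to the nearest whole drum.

1,785 drums

EOQ = √(2DS/H) = √(2 × 18,750 × 170 / 2)
    = √(3,187,500.00) ≈ 1,785.36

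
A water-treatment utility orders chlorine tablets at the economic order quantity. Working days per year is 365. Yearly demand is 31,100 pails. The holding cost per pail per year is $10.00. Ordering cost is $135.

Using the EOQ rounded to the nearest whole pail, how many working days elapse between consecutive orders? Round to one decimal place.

10.8 days

Q* = √(2·D·S / H) = √(2·31,100·135 / 10) = √839,700.0 ≈ 916.35 → Q = 916 pails
Cycle time = (working days × Q)/D = (365 × 916) / 31,100 = 10.750 days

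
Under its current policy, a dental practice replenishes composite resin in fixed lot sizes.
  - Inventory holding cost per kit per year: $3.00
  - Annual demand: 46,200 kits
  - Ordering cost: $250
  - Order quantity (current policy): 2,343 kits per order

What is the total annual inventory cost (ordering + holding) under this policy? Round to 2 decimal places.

$8,444.08

Annual ordering cost = (D/Q)·S = (46,200/2,343) × 250 = $4,929.58
Annual holding cost  = (Q/2)·H = (2,343/2) × 3 = $3,514.50
Total = $4,929.58 + $3,514.50 = $8,444.08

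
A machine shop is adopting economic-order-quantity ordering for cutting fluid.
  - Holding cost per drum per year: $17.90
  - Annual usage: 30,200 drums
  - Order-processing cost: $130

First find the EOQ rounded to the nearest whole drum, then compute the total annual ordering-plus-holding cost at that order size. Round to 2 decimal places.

EOQ = √(2DS/H) = √(2 × 30,200 × 130 / 17.9)
    = √(438,659.22) ≈ 662.31 → Q = 662 drums
Ordering: D/Q × S = 30,200/662 × $130 = $5,930.51
Holding:  Q/2 × H = 662/2 × $17.9 = $5,924.90
Total = $5,930.51 + $5,924.90 = $11,855.41

$11,855.41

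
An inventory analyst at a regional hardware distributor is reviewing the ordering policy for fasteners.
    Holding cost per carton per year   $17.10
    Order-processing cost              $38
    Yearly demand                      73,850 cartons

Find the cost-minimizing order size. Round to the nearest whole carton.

2DS/H = 2·73,850·38/17.1 = 328,222.22
EOQ = √328,222.22 ≈ 572.91

573 cartons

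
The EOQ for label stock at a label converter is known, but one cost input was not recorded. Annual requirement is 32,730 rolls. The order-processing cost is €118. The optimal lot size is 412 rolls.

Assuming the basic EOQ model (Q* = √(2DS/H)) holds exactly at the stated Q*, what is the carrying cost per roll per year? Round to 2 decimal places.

Since Q* = (2DS/H)^½, squaring gives Q*²·H = 2DS.
H = 2DS / Q² = 2 × 32,730 × 118 / 412² = 45.5055

€45.51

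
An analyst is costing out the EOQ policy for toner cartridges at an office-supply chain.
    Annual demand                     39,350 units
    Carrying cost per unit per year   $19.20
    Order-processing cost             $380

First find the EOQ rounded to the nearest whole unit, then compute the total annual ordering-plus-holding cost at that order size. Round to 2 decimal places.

$23,962.37

2DS/H = 2·39,350·380/19.2 = 1,557,604.17
EOQ = √1,557,604.17 ≈ 1,248.04 → Q = 1,248 units
Ordering: D/Q × S = 39,350/1,248 × $380 = $11,981.57
Holding:  Q/2 × H = 1,248/2 × $19.2 = $11,980.80
Total = $11,981.57 + $11,980.80 = $23,962.37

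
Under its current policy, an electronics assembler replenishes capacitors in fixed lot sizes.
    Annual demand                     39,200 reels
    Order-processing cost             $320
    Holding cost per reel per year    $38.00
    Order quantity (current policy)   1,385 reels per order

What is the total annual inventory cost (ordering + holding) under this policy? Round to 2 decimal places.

$35,372.04

Annual ordering cost = (D/Q)·S = (39,200/1,385) × 320 = $9,057.04
Annual holding cost  = (Q/2)·H = (1,385/2) × 38 = $26,315.00
Total = $9,057.04 + $26,315.00 = $35,372.04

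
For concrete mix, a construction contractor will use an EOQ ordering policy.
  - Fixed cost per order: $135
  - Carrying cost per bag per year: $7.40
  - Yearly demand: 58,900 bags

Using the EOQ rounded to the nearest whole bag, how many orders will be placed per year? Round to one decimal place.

Q* = √(2·D·S / H) = √(2·58,900·135 / 7.4) = √2,149,054.1 ≈ 1,465.97 → Q = 1,466
Orders per year = D/Q = 58,900 / 1,466 = 40.177

40.2 orders per year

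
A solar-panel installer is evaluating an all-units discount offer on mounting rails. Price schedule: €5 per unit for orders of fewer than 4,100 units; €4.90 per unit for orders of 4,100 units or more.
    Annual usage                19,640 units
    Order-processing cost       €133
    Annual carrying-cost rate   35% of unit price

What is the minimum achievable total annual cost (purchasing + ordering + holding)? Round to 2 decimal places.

€100,388.85

H₁ = 35%×€5 = €1.7500;  H₂ = 35%×€4.90 = €1.7150
EOQ₁ = √(2×19,640×133/1.7500) = 1,727.80  (< 4,100, feasible at tier 1)
EOQ₂ = √(2×19,640×133/1.7150) = 1,745.34  (< 4,100 → use Q = 4,100 at tier-2 price)
TC(tier 1 (EOQ₁), Q≈1,727.8) = €101,223.64
TC(tier 2, Q≈4,100.0) = €100,388.85
Minimum at tier 2: €100,388.85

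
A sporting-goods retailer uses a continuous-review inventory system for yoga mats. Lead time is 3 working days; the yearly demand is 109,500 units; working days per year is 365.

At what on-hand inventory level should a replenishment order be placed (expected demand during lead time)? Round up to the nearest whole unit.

900 units

Daily demand d = 109,500 / 365 = 300.000 units/day
Demand during lead time = 300.000 × 3 = 900.00
Reorder point = 900.00 → round up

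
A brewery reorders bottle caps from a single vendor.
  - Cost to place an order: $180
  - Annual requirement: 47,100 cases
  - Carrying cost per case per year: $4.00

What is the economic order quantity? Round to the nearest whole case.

Q* = √(2·D·S / H) = √(2·47,100·180 / 4) = √4,239,000.0 ≈ 2,058.88

2,059 cases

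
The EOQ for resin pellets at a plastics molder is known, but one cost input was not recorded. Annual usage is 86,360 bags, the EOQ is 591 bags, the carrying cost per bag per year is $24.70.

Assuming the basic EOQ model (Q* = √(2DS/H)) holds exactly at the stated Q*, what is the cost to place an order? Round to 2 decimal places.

$49.95

Since Q* = (2DS/H)^½, squaring gives Q*²·H = 2DS.
S = Q²H / (2D) = 591² × 24.7 / (2 × 86,360) = 49.9493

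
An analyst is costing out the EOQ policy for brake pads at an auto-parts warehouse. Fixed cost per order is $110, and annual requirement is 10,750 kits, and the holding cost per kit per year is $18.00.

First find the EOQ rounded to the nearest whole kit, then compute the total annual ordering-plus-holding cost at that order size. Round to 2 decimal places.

Optimal lot size Q* = (2 × 10,750 × $110 / $18)^½ ≈ 362.48 → Q = 362 kits
Annual ordering cost = (D/Q)·S = (10,750/362) × 110 = $3,266.57
Annual holding cost  = (Q/2)·H = (362/2) × 18 = $3,258.00
Total = $3,266.57 + $3,258.00 = $6,524.57

$6,524.57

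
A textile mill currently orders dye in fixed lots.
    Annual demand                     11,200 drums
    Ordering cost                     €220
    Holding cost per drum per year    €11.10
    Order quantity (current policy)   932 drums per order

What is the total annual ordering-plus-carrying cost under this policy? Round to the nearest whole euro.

€7,816

Orders/yr = 11,200/932 = 12.017; ordering cost = 12.017 × €220 = €2,643.78
Average inventory = 932/2 = 466; holding cost = 466 × €11.1 = €5,172.60
Total = €2,643.78 + €5,172.60 = €7,816.38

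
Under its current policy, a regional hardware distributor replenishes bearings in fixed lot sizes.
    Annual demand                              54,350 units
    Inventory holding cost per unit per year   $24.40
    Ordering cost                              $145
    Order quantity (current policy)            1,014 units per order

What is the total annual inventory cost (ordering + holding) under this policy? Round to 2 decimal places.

$20,142.74

Annual ordering cost = (D/Q)·S = (54,350/1,014) × 145 = $7,771.94
Annual holding cost  = (Q/2)·H = (1,014/2) × 24.4 = $12,370.80
Total = $7,771.94 + $12,370.80 = $20,142.74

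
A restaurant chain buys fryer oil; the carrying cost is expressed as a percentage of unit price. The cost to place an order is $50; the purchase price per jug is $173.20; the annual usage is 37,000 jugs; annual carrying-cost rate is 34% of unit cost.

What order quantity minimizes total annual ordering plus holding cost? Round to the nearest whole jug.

Carrying cost H = $173.2 × 34% = $58.8880/jug/yr
Optimal lot size Q* = (2 × 37,000 × $50 / $58.888)^½ ≈ 250.66

251 jugs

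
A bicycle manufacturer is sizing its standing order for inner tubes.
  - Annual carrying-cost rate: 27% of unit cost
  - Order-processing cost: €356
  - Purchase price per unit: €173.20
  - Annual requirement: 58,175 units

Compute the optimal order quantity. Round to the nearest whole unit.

Carrying cost H = €173.2 × 27% = €46.7640/unit/yr
EOQ = √(2DS/H) = √(2 × 58,175 × 356 / 46.764)
    = √(885,736.89) ≈ 941.14

941 units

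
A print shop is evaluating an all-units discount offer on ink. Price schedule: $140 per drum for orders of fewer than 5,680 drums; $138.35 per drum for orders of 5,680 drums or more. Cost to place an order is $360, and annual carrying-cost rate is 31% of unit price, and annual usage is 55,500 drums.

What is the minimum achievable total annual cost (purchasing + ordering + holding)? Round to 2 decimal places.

$7,803,745.95

H₁ = 31%×$140 = $43.4000;  H₂ = 31%×$138.35 = $42.8885
EOQ₁ = √(2×55,500×360/43.4000) = 959.55  (< 5,680, feasible at tier 1)
EOQ₂ = √(2×55,500×360/42.8885) = 965.26  (< 5,680 → use Q = 5,680 at tier-2 price)
TC(tier 1 (EOQ₁), Q≈959.6) = $7,811,644.50
TC(tier 2, Q≈5,680.0) = $7,803,745.95
Minimum at tier 2: $7,803,745.95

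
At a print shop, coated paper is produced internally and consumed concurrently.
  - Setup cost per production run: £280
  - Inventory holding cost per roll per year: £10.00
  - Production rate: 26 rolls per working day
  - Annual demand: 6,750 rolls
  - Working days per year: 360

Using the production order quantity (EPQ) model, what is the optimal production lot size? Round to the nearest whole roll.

Daily demand d = 6,750/360 = 18.750; p = 26; 1 − d/p = 0.27885
EPQ = √(2DS / (H(1 − d/p)))
    = √(2 × 6,750 × 280 / (10 × 0.27885)) ≈ 1,164.30

1,164 rolls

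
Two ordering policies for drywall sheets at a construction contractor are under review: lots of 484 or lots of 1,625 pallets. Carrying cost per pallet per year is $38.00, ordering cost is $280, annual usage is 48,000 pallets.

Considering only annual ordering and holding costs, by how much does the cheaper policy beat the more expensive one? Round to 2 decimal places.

TC(Q) = (D/Q)S + (Q/2)H
TC(484) = (48,000/484)×280 + (484/2)×38 = $36,964.60
TC(1,625) = (48,000/1,625)×280 + (1,625/2)×38 = $39,145.77
Lots of 484 are cheaper by $2,181.17.

$2,181.17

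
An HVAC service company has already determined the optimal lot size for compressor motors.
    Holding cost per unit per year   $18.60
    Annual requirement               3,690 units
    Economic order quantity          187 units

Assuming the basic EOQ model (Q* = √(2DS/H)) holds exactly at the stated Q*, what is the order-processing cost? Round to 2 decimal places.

$88.13

Since Q* = (2DS/H)^½, squaring gives Q*²·H = 2DS.
S = Q²H / (2D) = 187² × 18.6 / (2 × 3,690) = 88.1333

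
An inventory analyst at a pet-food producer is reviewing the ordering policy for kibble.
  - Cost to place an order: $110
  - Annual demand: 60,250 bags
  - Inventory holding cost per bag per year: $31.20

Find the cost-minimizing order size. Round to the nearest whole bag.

EOQ = √(2DS/H) = √(2 × 60,250 × 110 / 31.2)
    = √(424,839.74) ≈ 651.80

652 bags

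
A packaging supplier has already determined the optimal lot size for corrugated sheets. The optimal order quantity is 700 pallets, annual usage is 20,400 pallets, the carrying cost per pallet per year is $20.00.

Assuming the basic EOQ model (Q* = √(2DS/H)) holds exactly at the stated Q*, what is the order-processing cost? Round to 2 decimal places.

EOQ relation: Q² = 2DS/H, so rearrange for the unknown.
S = Q²H / (2D) = 700² × 20 / (2 × 20,400) = 240.1961

$240.20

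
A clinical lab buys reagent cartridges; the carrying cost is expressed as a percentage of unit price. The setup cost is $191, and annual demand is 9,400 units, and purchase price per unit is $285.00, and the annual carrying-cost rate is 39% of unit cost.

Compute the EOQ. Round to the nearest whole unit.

180 units

H = i·C = 0.39 × $285 = $111.1500 per unit-year
Q* = √(2·D·S / H) = √(2·9,400·191 / 111.15) = √32,305.9 ≈ 179.74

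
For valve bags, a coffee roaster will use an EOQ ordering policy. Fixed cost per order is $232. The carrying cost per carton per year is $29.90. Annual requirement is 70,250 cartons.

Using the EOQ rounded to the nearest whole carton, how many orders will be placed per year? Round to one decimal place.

EOQ = √(2DS/H) = √(2 × 70,250 × 232 / 29.9)
    = √(1,090,167.22) ≈ 1,044.11 → Q = 1,044
N = D/Q = 70,250/1,044 ≈ 67.289 orders/yr

67.3 orders per year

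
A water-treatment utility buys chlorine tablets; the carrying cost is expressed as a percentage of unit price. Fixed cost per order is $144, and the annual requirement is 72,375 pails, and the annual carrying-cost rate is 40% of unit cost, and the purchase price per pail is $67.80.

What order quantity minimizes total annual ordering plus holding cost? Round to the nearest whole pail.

877 pails

Holding cost per pail per year: H = 40% × $67.8 = $27.1200
Q* = √(2·D·S / H) = √(2·72,375·144 / 27.12) = √768,584.1 ≈ 876.69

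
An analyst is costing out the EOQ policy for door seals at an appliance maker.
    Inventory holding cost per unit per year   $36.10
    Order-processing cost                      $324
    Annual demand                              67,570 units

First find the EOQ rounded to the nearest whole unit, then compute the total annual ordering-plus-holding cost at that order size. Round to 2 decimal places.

$39,757.41

Q* = √(2·D·S / H) = √(2·67,570·324 / 36.1) = √1,212,890.9 ≈ 1,101.31 → Q = 1,101 units
Annual ordering cost = (D/Q)·S = (67,570/1,101) × 324 = $19,884.36
Annual holding cost  = (Q/2)·H = (1,101/2) × 36.1 = $19,873.05
Total = $19,884.36 + $19,873.05 = $39,757.41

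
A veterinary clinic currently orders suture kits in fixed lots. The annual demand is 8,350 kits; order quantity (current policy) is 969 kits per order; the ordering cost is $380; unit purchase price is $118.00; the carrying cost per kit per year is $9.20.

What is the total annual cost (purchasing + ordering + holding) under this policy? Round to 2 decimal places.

$993,031.91

Annual ordering cost = (D/Q)·S = (8,350/969) × 380 = $3,274.51
Annual holding cost  = (Q/2)·H = (969/2) × 9.2 = $4,457.40
Purchase cost = D·C = 8,350 × 118 = $985,300.00
Total = $3,274.51 + $4,457.40 + $985,300.00 = $993,031.91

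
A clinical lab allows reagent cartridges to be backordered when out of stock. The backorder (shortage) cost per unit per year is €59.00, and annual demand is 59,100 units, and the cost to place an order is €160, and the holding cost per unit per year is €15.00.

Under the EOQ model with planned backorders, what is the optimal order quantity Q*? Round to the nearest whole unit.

1,258 units

Basic EOQ = √(2·59,100·160/15) = 1,122.854
Backorder adjustment √((H+b)/b) = √((15+59)/59) = 1.1199
Q* = 1,122.854 × 1.1199 ≈ 1,257.51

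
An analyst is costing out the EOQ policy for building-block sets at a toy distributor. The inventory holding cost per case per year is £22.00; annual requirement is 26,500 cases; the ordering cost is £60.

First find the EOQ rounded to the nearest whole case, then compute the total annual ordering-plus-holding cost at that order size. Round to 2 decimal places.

EOQ = √(2DS/H) = √(2 × 26,500 × 60 / 22)
    = √(144,545.45) ≈ 380.19 → Q = 380 cases
Ordering: D/Q × S = 26,500/380 × £60 = £4,184.21
Holding:  Q/2 × H = 380/2 × £22 = £4,180.00
Total = £4,184.21 + £4,180.00 = £8,364.21

£8,364.21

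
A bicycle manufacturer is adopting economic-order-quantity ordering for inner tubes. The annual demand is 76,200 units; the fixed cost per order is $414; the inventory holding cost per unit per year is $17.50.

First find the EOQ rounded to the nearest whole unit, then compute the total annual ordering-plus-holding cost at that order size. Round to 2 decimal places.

Q* = √(2·D·S / H) = √(2·76,200·414 / 17.5) = √3,605,348.6 ≈ 1,898.78 → Q = 1,899 units
Orders/yr = 76,200/1,899 = 40.126; ordering cost = 40.126 × $414 = $16,612.32
Average inventory = 1,899/2 = 949.5; holding cost = 949.5 × $17.5 = $16,616.25
Total = $16,612.32 + $16,616.25 = $33,228.57

$33,228.57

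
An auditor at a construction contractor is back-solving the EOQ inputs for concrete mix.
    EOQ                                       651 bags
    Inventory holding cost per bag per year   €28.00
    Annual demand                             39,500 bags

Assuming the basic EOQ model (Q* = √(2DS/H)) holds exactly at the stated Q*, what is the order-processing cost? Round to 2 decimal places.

EOQ relation: Q² = 2DS/H, so rearrange for the unknown.
S = Q²H / (2D) = 651² × 28 / (2 × 39,500) = 150.2079

€150.21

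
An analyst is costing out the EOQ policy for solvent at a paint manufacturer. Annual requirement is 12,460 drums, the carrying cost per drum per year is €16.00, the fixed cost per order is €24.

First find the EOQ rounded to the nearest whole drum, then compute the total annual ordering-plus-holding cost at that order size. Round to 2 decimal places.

€3,093.43

2DS/H = 2·12,460·24/16 = 37,380.00
EOQ = √37,380.00 ≈ 193.34 → Q = 193 drums
Orders/yr = 12,460/193 = 64.560; ordering cost = 64.560 × €24 = €1,549.43
Average inventory = 193/2 = 96.5; holding cost = 96.5 × €16 = €1,544.00
Total = €1,549.43 + €1,544.00 = €3,093.43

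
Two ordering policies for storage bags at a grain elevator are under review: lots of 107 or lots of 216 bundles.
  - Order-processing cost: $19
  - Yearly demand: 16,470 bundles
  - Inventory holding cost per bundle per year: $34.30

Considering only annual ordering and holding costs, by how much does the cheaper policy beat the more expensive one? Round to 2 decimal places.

TC(Q) = (D/Q)S + (Q/2)H
TC(107) = (16,470/107)×19 + (107/2)×34.3 = $4,759.63
TC(216) = (16,470/216)×19 + (216/2)×34.3 = $5,153.15
Lots of 107 are cheaper by $393.52.

$393.52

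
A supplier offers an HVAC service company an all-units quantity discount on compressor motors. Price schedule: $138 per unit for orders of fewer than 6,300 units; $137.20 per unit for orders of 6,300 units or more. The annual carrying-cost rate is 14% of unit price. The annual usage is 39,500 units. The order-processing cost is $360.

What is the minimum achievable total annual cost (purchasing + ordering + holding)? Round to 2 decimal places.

H₁ = 14%×$138 = $19.3200;  H₂ = 14%×$137.20 = $19.2080
EOQ₁ = √(2×39,500×360/19.3200) = 1,213.28  (< 6,300, feasible at tier 1)
EOQ₂ = √(2×39,500×360/19.2080) = 1,216.81  (< 6,300 → use Q = 6,300 at tier-2 price)
TC(tier 1 (EOQ₁), Q≈1,213.3) = $5,474,440.58
TC(tier 2, Q≈6,300.0) = $5,482,162.34
Minimum at tier 1 (EOQ₁): $5,474,440.58

$5,474,440.58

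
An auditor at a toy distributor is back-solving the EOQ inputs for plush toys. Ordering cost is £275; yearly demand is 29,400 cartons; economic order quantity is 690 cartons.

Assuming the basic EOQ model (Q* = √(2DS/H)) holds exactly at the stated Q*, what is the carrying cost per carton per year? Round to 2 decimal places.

From Q* = √(2DS/H) ⇒ Q*² = 2DS/H.
H = 2DS / Q² = 2 × 29,400 × 275 / 690² = 33.9635

£33.96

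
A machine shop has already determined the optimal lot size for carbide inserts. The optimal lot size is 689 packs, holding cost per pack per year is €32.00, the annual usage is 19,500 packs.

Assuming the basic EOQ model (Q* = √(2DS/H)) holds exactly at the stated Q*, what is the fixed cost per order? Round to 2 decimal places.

From Q* = √(2DS/H) ⇒ Q*² = 2DS/H.
S = Q²H / (2D) = 689² × 32 / (2 × 19,500) = 389.5147

€389.51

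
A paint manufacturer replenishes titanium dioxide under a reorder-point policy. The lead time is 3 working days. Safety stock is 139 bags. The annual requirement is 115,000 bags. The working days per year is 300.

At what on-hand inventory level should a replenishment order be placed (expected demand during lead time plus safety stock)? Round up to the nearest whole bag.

1,289 bags

Daily demand d = 115,000 / 300 = 383.333 bags/day
Demand during lead time = 383.333 × 3 = 1,150.00
Reorder point = 1,150.00 + 139 = 1,289.00 → round up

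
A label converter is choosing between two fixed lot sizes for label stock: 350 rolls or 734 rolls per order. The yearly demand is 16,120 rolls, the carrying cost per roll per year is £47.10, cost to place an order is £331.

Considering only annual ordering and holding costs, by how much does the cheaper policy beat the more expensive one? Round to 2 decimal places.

For each Q, cost = (D/Q)·S + (Q/2)·H.
TC(350) = (16,120/350)×331 + (350/2)×47.1 = £23,487.41
TC(734) = (16,120/734)×331 + (734/2)×47.1 = £24,555.07
Cheaper: Q = 350.  Difference = £1,067.66

£1,067.66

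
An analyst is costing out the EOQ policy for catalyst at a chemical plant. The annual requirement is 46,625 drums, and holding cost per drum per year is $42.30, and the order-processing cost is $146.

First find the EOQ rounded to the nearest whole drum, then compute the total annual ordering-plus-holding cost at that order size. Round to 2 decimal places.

$23,997.78

2DS/H = 2·46,625·146/42.3 = 321,855.79
EOQ = √321,855.79 ≈ 567.32 → Q = 567 drums
Orders/yr = 46,625/567 = 82.231; ordering cost = 82.231 × $146 = $12,005.73
Average inventory = 567/2 = 283.5; holding cost = 283.5 × $42.3 = $11,992.05
Total = $12,005.73 + $11,992.05 = $23,997.78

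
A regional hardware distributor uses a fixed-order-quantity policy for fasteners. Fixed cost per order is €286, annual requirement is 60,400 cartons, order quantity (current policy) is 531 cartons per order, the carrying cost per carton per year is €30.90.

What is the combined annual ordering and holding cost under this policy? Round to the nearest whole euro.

Orders/yr = 60,400/531 = 113.748; ordering cost = 113.748 × €286 = €32,531.83
Average inventory = 531/2 = 265.5; holding cost = 265.5 × €30.9 = €8,203.95
Total = €32,531.83 + €8,203.95 = €40,735.78

€40,736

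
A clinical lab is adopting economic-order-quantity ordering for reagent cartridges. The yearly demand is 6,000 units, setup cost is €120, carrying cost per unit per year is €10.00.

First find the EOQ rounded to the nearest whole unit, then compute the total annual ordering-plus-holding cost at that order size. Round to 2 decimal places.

€3,794.74

EOQ = √(2DS/H) = √(2 × 6,000 × 120 / 10)
    = √(144,000.00) ≈ 379.47 → Q = 379 units
Orders/yr = 6,000/379 = 15.831; ordering cost = 15.831 × €120 = €1,899.74
Average inventory = 379/2 = 189.5; holding cost = 189.5 × €10 = €1,895.00
Total = €1,899.74 + €1,895.00 = €3,794.74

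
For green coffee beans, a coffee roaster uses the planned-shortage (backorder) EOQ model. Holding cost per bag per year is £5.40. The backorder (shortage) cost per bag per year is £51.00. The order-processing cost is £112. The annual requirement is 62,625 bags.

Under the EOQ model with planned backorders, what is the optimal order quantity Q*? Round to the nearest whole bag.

Q* = √(2DS/H) · √((H + b)/b)
   = √(2 × 62,625 × 112 / 5.4) · √((5.4 + 51) / 51)
   = 1,611.762 × 1.0516 ≈ 1,694.94

1,695 bags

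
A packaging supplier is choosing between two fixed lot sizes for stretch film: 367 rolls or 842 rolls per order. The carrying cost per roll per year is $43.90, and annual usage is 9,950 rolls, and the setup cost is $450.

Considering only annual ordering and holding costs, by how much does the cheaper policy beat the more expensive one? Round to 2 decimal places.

$3,543.67

For each Q, cost = (D/Q)·S + (Q/2)·H.
TC(367) = (9,950/367)×450 + (367/2)×43.9 = $20,255.92
TC(842) = (9,950/842)×450 + (842/2)×43.9 = $23,799.60
Cheaper: Q = 367.  Difference = $3,543.67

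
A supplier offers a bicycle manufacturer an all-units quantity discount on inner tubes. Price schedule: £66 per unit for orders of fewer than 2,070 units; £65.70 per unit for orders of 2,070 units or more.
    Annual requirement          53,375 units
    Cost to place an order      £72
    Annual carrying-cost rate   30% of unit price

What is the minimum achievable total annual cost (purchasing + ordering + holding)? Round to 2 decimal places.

£3,528,993.87

H₁ = 30%×£66 = £19.8000;  H₂ = 30%×£65.70 = £19.7100
EOQ₁ = √(2×53,375×72/19.8000) = 623.04  (< 2,070, feasible at tier 1)
EOQ₂ = √(2×53,375×72/19.7100) = 624.46  (< 2,070 → use Q = 2,070 at tier-2 price)
TC(tier 1 (EOQ₁), Q≈623.0) = £3,535,086.24
TC(tier 2, Q≈2,070.0) = £3,528,993.87
Minimum at tier 2: £3,528,993.87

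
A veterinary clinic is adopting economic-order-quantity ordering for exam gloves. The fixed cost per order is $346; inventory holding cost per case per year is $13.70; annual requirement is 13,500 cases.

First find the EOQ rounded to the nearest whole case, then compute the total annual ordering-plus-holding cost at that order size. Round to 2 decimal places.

$11,313.06

EOQ = √(2DS/H) = √(2 × 13,500 × 346 / 13.7)
    = √(681,897.81) ≈ 825.77 → Q = 826 cases
Ordering: D/Q × S = 13,500/826 × $346 = $5,654.96
Holding:  Q/2 × H = 826/2 × $13.7 = $5,658.10
Total = $5,654.96 + $5,658.10 = $11,313.06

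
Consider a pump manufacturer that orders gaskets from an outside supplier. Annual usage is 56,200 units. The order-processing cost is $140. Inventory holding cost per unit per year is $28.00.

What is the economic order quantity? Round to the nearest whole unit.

EOQ = √(2DS/H) = √(2 × 56,200 × 140 / 28)
    = √(562,000.00) ≈ 749.67

750 units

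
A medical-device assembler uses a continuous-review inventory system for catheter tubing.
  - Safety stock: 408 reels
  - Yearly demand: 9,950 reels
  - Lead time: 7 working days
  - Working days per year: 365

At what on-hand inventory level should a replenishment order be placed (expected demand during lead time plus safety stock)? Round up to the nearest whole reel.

Daily demand d = 9,950 / 365 = 27.260 reels/day
Demand during lead time = 27.260 × 7 = 190.82
Reorder point = 190.82 + 408 = 598.82 → round up

599 reels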